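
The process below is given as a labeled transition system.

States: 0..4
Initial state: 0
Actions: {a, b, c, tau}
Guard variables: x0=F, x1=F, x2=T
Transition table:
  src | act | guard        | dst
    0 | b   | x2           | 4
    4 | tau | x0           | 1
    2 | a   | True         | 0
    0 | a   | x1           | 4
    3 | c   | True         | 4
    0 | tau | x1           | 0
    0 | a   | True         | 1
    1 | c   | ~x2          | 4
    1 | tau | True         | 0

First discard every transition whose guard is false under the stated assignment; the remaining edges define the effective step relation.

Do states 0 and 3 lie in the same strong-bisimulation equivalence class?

Compute ~ classes (split until stable):
  P[0] = {{0,1,2,3,4}}
  P[1] = {{0},{1},{2},{3},{4}}
stable after 2 split(s): 5 block(s)
[0]={0}  [3]={3}

Answer: NOT BISIMILAR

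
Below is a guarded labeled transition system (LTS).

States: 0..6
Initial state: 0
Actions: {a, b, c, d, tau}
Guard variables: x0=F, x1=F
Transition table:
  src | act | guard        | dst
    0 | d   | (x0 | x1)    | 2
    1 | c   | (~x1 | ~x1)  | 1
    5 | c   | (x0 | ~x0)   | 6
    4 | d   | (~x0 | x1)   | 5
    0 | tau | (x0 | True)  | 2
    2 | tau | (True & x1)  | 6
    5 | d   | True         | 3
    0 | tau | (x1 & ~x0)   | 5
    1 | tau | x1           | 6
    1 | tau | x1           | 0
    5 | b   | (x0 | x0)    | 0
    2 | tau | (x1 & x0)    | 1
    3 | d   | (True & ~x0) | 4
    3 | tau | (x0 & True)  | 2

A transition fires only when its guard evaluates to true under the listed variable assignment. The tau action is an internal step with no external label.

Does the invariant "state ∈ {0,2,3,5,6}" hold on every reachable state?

Safe = {0,2,3,5,6}
R = {0,2}
  0: ok
  2: ok

Answer: INVARIANT HOLDS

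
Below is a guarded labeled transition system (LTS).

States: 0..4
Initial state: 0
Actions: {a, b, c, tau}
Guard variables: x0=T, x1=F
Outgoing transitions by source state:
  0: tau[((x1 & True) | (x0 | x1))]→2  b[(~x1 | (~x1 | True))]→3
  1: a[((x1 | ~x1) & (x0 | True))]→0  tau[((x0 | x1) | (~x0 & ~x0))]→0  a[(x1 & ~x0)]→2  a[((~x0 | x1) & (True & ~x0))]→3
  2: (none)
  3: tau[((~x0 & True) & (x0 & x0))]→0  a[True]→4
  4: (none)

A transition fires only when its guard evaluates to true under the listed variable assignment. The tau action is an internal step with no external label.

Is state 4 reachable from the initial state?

After dropping false guards: 5 live edges.
L0 = {0}
L1 = {2,3}  total {0,2,3}
L2 = {4}  total {0,2,3,4}
Reachable = {0,2,3,4}
Path to 4: b·a

Answer: REACHABLE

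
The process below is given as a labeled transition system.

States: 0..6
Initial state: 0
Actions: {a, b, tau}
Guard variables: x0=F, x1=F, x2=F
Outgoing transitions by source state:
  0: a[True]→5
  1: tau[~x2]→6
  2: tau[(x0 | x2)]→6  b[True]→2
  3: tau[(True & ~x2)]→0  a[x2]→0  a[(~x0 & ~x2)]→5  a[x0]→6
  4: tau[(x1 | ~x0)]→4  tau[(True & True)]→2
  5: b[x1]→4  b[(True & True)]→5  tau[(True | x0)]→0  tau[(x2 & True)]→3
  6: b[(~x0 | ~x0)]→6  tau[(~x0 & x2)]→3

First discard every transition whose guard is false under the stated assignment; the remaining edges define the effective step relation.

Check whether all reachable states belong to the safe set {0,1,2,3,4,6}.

Answer: INVARIANT VIOLATED at state 5

Analysis:
Inv-set: {0,1,2,3,4,6}
Reachable = {0,5}
  0: safe
  5: VIOLATES
witness against invariant: a → 5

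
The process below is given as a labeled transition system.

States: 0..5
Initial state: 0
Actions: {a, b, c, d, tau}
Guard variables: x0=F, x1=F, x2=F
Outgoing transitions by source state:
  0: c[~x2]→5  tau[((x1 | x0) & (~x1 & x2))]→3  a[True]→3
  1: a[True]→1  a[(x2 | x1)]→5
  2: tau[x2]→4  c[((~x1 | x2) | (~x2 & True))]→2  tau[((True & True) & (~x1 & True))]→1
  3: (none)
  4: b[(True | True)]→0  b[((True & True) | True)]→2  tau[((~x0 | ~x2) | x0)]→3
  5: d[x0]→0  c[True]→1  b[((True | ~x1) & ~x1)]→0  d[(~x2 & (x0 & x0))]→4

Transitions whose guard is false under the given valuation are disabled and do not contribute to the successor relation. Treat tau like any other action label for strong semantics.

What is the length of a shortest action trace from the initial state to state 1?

Answer: 2

Analysis:
Layered search for 1:
  Layer 0: {0}
  Layer 1: {3,5}
  Layer 2: {1}
depth(1)=2, e.g. c·c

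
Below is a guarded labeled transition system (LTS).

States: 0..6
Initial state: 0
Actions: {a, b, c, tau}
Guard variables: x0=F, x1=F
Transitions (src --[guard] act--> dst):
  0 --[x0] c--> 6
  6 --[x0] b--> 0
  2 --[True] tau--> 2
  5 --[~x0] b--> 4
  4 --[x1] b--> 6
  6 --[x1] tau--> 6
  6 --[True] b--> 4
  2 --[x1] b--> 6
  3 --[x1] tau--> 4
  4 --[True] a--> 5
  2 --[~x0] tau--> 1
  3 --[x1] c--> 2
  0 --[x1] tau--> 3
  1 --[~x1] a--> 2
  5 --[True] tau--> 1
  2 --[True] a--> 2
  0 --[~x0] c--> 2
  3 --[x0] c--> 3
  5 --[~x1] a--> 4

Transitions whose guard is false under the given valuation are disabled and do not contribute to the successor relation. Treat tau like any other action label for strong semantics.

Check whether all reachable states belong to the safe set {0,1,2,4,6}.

Answer: INVARIANT HOLDS

Working:
Safe = {0,1,2,4,6}
R = {0,1,2}
  0: ✓
  1: ✓
  2: ✓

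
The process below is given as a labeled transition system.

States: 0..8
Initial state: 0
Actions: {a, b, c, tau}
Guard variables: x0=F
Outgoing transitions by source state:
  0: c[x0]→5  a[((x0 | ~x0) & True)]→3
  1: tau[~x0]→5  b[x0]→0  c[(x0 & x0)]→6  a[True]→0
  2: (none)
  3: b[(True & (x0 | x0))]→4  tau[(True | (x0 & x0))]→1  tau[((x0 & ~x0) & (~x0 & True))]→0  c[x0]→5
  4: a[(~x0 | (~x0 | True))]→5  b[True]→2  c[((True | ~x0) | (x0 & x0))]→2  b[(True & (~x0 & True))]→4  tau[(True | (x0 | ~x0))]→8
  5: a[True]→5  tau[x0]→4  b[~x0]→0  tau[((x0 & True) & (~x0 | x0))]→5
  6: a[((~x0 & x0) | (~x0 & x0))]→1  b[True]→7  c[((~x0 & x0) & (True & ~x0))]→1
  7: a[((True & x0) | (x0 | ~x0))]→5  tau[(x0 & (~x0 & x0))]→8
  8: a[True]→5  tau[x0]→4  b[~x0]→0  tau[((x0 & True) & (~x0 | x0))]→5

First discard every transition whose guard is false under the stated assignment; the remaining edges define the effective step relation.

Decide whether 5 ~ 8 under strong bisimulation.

Compute ~ classes (split until stable):
  round 0: {{0,1,2,3,4,5,6,7,8}}
  round 1: {{0,7},{1},{2},{3},{4},{5,8},{6}}
  round 2: {{0},{1},{2},{3},{4},{5,8},{6},{7}}
Fixed point at round 3; 8 class(es).
class of 5: {5,8}; class of 8: {5,8}

Answer: BISIMILAR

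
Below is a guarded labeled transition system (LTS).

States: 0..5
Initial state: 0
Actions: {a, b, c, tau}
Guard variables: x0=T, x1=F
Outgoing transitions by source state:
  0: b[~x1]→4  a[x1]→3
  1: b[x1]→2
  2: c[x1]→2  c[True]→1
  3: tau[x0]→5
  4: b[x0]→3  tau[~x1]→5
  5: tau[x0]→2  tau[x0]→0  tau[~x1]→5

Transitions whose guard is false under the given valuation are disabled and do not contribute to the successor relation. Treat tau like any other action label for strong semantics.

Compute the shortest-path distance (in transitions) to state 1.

Answer: 4

Trace:
Layered search for 1:
  depth 0: {0}
  depth 1: {4}
  depth 2: {3,5}
  depth 3: {2}
  depth 4: {1}
depth(1)=4, e.g. b·tau·tau·c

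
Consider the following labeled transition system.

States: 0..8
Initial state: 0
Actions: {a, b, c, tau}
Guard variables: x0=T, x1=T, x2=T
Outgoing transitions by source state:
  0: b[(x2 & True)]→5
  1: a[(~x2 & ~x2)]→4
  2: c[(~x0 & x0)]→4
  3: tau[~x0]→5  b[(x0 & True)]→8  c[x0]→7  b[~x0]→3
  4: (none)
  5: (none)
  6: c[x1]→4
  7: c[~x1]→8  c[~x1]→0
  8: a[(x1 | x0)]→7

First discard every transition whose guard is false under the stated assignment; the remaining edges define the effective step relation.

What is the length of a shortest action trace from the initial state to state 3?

Answer: UNREACHABLE

Analysis:
BFS to 3:
  depth 0: {0}
  depth 1: {5}
3 never appears.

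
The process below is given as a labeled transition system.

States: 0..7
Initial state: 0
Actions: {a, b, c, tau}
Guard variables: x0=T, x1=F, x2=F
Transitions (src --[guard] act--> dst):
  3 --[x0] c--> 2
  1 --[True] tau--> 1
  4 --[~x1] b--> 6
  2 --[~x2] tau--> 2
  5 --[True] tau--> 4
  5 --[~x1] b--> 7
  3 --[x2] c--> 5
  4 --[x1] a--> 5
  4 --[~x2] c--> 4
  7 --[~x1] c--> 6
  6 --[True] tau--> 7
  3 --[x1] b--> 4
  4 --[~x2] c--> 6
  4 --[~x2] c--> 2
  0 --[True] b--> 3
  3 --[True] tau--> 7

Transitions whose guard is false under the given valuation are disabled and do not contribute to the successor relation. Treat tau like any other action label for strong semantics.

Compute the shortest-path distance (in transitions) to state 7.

Layered search for 7:
  Layer 0: {0}
  Layer 1: {3}
  Layer 2: {2,7}
depth(7)=2, e.g. b·tau

Answer: 2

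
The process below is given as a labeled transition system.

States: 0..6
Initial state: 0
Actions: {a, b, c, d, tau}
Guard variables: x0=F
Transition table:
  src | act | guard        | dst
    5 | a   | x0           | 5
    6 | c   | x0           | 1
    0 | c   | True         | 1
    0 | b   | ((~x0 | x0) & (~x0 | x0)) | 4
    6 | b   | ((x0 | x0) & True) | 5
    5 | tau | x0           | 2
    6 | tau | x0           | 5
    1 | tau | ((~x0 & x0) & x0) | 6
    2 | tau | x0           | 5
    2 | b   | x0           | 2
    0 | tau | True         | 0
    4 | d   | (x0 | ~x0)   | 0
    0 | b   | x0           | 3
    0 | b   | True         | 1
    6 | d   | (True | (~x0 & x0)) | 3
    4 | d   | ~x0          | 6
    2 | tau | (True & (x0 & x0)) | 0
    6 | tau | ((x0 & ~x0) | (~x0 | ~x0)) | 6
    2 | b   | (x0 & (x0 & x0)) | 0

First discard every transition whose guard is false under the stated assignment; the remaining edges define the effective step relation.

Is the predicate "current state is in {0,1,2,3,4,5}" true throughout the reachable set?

Answer: INVARIANT VIOLATED at state 6

Working:
Inv-set: {0,1,2,3,4,5}
R = {0,1,3,4,6}
  0: ✓
  1: ✓
  3: ✓
  4: ✓
  6: ✗ unsafe
reach 6 via b·d — violates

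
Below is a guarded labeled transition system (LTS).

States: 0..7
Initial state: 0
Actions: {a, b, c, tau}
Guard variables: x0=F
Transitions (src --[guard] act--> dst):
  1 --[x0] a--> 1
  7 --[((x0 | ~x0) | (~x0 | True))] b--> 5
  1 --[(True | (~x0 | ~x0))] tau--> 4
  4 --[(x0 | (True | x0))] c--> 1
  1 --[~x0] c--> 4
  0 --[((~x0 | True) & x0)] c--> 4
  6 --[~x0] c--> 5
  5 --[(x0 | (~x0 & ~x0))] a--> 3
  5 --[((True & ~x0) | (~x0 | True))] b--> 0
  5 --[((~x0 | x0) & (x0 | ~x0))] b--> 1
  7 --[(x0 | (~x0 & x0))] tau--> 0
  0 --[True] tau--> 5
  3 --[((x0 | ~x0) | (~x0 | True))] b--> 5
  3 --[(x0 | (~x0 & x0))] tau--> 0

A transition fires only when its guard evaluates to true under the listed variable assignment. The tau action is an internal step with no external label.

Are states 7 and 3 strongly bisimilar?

Bisimulation quotient by refinement:
  round 0: {{0,1,2,3,4,5,6,7}}
  round 1: {{0},{1},{2},{3,7},{4,6},{5}}
  round 2: {{0},{1},{2},{3,7},{4},{5},{6}}
Fixed point at round 3; 7 class(es).
class of 7: {3,7}; class of 3: {3,7}

Answer: BISIMILAR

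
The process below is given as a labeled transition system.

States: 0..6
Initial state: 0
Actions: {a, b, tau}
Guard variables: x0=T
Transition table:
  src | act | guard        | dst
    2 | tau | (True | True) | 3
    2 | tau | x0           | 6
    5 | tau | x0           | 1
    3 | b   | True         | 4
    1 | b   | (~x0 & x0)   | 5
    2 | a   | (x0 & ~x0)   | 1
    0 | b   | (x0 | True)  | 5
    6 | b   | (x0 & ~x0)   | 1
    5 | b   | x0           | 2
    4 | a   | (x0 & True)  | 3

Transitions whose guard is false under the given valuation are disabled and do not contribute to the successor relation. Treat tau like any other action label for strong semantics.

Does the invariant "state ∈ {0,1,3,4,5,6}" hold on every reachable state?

Allowed set {0,1,3,4,5,6}
Reach set: {0,1,2,3,4,5,6}
  0: ok
  1: ok
  2: ✗ unsafe
  3: ok
  4: ok
  5: ok
  6: ok
reach 2 via b·b — violates

Answer: INVARIANT VIOLATED at state 2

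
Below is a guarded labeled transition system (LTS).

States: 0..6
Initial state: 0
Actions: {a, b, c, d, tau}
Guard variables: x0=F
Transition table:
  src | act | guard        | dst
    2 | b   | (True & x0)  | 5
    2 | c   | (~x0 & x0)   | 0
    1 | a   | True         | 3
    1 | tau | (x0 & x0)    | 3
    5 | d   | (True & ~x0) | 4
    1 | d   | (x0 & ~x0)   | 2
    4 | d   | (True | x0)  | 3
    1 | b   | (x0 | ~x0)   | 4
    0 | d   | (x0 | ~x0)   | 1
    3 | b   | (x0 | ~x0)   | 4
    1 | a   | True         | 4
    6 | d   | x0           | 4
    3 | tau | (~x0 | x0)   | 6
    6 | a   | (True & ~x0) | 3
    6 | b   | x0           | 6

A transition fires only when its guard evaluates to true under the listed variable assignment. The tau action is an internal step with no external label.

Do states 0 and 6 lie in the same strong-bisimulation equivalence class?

Bisimulation quotient by refinement:
  π0 = {{0,1,2,3,4,5,6}}
  π1 = {{0,4,5},{1},{2},{3},{6}}
  π2 = {{0},{1},{2},{3},{4},{5},{6}}
7 equivalence class(es) (converged in 3)
[0]={0}  [6]={6}

Answer: NOT BISIMILAR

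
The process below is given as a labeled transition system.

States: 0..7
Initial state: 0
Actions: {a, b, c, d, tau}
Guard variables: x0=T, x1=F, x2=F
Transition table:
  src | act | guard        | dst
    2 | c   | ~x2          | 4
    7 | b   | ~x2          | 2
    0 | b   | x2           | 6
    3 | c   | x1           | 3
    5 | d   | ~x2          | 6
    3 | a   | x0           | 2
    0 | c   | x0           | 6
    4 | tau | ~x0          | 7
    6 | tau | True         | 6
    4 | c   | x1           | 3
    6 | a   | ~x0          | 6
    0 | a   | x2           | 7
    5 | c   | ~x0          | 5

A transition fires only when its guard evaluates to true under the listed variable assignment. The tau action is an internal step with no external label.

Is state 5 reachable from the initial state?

Guard filter leaves 6 enabled edge(s).
L0 = {0}
L1 = {6}  total {0,6}
Reach set: {0,6}

Answer: UNREACHABLE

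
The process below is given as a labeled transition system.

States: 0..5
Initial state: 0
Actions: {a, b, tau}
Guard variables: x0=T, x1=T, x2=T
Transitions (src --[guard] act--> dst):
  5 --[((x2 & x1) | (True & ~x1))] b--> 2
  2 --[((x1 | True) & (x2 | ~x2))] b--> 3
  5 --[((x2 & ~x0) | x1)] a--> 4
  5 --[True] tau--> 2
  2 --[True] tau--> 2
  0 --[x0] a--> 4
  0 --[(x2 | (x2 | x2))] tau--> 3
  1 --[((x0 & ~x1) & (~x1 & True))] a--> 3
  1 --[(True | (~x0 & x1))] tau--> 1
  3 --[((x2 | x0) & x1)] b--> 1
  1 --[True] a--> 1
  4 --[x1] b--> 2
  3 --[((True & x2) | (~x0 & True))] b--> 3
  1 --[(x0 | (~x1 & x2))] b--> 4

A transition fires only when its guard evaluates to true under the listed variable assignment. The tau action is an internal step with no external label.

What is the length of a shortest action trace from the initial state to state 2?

BFS to 2:
  L0 = {0}
  L1 = {3,4}
  L2 = {1,2}
depth(2)=2, e.g. a·b

Answer: 2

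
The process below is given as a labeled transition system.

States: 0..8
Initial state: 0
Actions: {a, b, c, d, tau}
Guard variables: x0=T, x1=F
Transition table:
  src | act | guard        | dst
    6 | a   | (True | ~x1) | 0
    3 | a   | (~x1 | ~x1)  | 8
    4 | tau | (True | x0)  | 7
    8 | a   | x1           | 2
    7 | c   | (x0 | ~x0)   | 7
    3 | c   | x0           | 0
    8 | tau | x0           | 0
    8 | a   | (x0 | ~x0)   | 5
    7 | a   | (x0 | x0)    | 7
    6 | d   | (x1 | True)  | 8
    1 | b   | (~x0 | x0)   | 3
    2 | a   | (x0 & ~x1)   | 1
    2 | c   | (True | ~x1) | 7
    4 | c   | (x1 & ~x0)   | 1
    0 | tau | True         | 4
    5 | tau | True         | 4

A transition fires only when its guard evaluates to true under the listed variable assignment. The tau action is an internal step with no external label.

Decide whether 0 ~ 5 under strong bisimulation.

Answer: BISIMILAR

Trace:
Bisimulation quotient by refinement:
  round 0: {{0,1,2,3,4,5,6,7,8}}
  round 1: {{0,4,5},{1},{2,3,7},{6},{8}}
  round 2: {{0,5},{1},{2},{3},{4},{6},{7},{8}}
stable after 3 split(s): 8 block(s)
[0]={0,5}  [5]={0,5}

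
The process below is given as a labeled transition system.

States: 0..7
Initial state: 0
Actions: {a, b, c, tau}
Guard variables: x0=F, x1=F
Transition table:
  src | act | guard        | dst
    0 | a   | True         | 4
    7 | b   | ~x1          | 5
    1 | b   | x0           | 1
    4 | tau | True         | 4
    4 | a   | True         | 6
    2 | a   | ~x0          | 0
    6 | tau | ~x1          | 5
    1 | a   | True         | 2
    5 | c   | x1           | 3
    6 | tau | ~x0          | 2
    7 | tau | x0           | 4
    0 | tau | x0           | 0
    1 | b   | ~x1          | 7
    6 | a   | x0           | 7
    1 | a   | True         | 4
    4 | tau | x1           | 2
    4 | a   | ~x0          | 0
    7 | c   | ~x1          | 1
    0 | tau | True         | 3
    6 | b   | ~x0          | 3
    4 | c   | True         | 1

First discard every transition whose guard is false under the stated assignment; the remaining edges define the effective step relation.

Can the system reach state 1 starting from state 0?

After dropping false guards: 15 live edges.
depth 0: {0}
depth 1: {3,4}  now seen {0,3,4}
depth 2: {1,6}  now seen {0,1,3,4,6}
depth 3: {2,5,7}  now seen {0,1,2,3,4,5,6,7}
Reachable = {0,1,2,3,4,5,6,7}
witness 1: a·c

Answer: REACHABLE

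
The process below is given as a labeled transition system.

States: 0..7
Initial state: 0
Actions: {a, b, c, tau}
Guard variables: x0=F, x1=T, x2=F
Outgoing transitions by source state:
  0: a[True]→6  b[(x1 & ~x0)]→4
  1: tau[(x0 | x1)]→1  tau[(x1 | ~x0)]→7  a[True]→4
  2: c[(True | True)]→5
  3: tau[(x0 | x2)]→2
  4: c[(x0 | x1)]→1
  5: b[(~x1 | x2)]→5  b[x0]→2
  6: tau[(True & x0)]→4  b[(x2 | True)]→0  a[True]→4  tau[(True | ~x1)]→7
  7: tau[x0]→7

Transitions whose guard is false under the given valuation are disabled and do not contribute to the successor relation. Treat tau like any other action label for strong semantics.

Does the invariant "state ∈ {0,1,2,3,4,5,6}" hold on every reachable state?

Answer: INVARIANT VIOLATED at state 7

Analysis:
Inv-set: {0,1,2,3,4,5,6}
Reach set: {0,1,4,6,7}
  0: ok
  1: ok
  4: ok
  6: ok
  7: outside
witness against invariant: a·tau → 7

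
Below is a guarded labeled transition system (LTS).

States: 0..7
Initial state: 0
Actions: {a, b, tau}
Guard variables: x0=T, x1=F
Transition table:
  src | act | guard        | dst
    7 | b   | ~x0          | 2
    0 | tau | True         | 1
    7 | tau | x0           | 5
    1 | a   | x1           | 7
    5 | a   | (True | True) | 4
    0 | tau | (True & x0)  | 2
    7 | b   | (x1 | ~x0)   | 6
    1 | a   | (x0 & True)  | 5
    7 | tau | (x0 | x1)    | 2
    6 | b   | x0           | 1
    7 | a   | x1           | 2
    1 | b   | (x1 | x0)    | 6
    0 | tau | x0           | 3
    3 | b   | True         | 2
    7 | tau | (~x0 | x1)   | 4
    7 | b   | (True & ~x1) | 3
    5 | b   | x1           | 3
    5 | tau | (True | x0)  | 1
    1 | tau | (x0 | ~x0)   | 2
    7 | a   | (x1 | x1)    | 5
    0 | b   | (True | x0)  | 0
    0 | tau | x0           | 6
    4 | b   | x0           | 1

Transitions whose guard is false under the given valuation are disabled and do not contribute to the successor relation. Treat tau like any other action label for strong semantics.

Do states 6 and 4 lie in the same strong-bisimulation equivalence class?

Refine partition for ~:
  π0 = {{0,1,2,3,4,5,6,7}}
  π1 = {{0,7},{1},{2},{3,4,6},{5}}
  π2 = {{0},{1},{2},{3},{4,6},{5},{7}}
stable after 3 split(s): 7 block(s)
class of 6: {4,6}; class of 4: {4,6}

Answer: BISIMILAR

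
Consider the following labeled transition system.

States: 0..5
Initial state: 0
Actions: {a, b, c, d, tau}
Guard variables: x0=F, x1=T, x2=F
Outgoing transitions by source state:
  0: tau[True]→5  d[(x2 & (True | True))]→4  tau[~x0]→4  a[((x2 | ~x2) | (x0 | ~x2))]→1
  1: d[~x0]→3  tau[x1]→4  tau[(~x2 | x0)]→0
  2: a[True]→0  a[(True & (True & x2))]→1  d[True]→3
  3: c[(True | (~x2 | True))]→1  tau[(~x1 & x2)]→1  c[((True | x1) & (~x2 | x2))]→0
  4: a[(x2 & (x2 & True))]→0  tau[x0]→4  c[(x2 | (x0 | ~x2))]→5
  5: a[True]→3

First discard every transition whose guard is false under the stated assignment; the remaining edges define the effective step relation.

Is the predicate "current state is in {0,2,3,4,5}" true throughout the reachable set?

Safe = {0,2,3,4,5}
R = {0,1,3,4,5}
  0: safe
  1: VIOLATES
  3: safe
  4: safe
  5: safe
witness against invariant: a → 1

Answer: INVARIANT VIOLATED at state 1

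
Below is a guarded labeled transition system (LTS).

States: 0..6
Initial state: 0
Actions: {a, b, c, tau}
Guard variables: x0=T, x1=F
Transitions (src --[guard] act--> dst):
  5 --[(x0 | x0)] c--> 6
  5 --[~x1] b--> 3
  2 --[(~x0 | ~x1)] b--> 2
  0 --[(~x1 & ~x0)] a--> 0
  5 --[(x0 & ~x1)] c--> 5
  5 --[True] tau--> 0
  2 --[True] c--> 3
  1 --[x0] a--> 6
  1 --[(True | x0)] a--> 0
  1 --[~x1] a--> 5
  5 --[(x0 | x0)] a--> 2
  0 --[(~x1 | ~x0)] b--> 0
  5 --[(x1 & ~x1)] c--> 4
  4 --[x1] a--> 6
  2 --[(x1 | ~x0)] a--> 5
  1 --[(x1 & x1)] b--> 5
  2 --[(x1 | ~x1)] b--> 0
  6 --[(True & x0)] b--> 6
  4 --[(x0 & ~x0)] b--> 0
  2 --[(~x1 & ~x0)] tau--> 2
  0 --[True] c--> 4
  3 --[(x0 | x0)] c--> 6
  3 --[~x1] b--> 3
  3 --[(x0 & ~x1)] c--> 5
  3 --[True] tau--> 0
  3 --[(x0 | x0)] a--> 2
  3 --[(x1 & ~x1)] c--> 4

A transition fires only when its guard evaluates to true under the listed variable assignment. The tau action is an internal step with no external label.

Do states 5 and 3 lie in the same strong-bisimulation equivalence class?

Refine partition for ~:
  round 0: {{0,1,2,3,4,5,6}}
  round 1: {{0,2},{1},{3,5},{4},{6}}
  round 2: {{0},{1},{2},{3,5},{4},{6}}
stable after 3 split(s): 6 block(s)
5∈{3,5}, 3∈{3,5}

Answer: BISIMILAR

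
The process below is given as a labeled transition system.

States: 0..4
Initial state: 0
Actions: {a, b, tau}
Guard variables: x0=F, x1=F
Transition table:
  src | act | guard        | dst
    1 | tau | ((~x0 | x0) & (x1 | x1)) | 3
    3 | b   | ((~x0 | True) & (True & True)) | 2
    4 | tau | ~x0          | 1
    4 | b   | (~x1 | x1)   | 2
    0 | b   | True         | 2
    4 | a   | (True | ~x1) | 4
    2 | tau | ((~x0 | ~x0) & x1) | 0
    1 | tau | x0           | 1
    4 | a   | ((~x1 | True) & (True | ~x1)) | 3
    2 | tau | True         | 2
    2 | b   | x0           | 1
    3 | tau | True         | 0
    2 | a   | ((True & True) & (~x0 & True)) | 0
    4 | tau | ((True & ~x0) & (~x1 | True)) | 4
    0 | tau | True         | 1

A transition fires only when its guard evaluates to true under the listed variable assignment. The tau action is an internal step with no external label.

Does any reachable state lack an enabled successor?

Reachable = {0,1,2}
  0: b→2  tau→1  [2 exit(s)]
  1: ∅  [STUCK]
  2: a→0  tau→2  [2 exit(s)]
witness 1: tau

Answer: DEADLOCK at state 1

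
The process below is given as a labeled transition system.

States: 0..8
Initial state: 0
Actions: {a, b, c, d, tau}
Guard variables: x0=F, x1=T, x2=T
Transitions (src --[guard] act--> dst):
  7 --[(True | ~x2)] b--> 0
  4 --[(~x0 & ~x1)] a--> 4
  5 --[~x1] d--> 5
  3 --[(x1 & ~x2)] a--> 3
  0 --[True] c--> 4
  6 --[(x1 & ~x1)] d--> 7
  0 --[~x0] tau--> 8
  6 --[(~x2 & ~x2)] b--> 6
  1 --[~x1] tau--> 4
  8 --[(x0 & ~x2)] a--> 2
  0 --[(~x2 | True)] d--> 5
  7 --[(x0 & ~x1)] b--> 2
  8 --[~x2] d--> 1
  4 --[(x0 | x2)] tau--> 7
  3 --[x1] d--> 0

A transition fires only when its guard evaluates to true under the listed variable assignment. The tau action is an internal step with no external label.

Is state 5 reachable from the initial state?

6 transition(s) survive guard evaluation.
Layer 0: {0}
Layer 1: {4,5,8}  cumulative {0,4,5,8}
Layer 2: {7}  cumulative {0,4,5,7,8}
Reach set: {0,4,5,7,8}
Path to 5: d

Answer: REACHABLE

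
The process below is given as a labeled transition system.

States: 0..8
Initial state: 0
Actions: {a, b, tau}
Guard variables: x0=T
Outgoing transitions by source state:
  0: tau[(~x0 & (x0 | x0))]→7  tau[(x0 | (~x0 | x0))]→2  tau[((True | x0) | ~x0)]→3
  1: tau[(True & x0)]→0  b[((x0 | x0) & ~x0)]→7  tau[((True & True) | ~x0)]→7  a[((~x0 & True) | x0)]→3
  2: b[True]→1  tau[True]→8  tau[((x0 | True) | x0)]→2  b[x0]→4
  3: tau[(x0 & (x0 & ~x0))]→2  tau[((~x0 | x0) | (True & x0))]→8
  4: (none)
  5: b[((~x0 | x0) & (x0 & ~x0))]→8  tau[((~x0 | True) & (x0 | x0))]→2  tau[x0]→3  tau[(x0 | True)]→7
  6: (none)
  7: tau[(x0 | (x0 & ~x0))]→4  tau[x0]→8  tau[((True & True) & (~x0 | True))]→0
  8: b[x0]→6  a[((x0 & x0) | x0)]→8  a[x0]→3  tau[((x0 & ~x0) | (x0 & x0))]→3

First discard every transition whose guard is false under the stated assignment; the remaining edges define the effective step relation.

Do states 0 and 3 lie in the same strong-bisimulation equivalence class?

Answer: NOT BISIMILAR

Trace:
Bisimulation quotient by refinement:
  π0 = {{0,1,2,3,4,5,6,7,8}}
  π1 = {{0,3,5,7},{1},{2},{4,6},{8}}
  π2 = {{0,5},{1},{2},{3},{4,6},{7},{8}}
  π3 = {{0},{1},{2},{3},{4,6},{5},{7},{8}}
stable after 4 split(s): 8 block(s)
[0]={0}  [3]={3}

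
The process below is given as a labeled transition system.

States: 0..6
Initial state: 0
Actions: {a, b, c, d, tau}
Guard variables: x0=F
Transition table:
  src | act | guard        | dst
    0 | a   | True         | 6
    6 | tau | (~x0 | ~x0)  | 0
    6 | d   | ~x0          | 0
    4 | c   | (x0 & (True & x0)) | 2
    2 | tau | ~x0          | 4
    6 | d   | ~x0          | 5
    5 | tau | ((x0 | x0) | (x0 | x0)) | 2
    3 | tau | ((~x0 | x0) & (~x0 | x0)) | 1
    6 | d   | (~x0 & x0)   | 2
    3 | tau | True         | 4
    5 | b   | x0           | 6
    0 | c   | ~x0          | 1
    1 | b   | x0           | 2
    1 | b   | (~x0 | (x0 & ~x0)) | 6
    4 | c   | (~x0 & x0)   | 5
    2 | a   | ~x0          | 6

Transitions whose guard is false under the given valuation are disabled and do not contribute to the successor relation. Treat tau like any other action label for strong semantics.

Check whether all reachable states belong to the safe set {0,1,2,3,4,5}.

Answer: INVARIANT VIOLATED at state 6

Working:
Inv-set: {0,1,2,3,4,5}
Reach set: {0,1,5,6}
  0: ok
  1: ok
  5: ok
  6: outside
witness against invariant: a → 6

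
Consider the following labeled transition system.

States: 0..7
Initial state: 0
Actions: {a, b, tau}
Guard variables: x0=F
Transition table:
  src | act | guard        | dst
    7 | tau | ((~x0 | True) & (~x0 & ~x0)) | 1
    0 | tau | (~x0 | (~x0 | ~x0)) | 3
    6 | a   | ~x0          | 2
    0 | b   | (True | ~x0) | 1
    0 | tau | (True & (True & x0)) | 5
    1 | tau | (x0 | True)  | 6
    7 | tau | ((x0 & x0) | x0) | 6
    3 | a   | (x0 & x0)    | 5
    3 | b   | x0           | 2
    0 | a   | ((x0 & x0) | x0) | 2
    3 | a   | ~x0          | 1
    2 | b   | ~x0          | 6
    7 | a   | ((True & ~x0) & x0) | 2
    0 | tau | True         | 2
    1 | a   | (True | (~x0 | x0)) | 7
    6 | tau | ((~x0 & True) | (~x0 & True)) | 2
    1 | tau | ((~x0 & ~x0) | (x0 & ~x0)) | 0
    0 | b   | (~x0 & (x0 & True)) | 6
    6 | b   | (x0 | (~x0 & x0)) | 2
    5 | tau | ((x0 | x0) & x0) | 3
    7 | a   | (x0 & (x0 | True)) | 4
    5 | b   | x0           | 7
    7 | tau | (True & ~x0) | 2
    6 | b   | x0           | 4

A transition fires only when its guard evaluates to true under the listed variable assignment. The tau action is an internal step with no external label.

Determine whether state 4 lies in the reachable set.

After dropping false guards: 12 live edges.
depth 0: {0}
depth 1: {1,2,3}  total {0,1,2,3}
depth 2: {6,7}  total {0,1,2,3,6,7}
R = {0,1,2,3,6,7}

Answer: UNREACHABLE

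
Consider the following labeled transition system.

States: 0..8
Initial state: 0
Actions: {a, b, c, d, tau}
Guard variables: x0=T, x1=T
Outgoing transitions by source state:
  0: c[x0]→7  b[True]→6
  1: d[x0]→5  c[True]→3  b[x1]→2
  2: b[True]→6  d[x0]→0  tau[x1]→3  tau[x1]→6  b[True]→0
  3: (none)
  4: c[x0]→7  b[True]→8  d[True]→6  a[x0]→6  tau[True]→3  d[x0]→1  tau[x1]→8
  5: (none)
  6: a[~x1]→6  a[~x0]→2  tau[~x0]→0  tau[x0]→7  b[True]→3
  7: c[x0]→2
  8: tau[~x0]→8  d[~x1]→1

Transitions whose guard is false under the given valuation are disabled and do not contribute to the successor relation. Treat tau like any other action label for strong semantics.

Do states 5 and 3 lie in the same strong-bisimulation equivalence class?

Compute ~ classes (split until stable):
  round 0: {{0,1,2,3,4,5,6,7,8}}
  round 1: {{0},{1},{2},{3,5,8},{4},{6},{7}}
Fixed point at round 2; 7 class(es).
class of 5: {3,5,8}; class of 3: {3,5,8}

Answer: BISIMILAR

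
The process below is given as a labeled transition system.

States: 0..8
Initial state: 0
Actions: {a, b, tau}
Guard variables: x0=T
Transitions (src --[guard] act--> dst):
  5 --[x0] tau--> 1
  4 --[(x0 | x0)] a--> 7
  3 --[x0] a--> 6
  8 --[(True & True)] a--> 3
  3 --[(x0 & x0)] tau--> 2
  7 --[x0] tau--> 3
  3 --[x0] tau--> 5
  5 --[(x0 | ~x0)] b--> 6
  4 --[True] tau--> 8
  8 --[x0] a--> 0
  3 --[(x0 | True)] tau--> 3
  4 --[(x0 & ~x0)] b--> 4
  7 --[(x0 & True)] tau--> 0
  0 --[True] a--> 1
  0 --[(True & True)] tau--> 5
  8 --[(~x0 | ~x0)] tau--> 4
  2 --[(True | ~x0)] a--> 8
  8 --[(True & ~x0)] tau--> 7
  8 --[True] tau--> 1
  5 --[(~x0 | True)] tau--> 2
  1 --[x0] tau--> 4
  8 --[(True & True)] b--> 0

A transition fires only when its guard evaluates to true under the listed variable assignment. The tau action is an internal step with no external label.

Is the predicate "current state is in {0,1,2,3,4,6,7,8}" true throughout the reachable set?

Inv-set: {0,1,2,3,4,6,7,8}
R = {0,1,2,3,4,5,6,7,8}
  0: ✓
  1: ✓
  2: ✓
  3: ✓
  4: ✓
  5: outside
  6: ✓
  7: ✓
  8: ✓
witness against invariant: tau → 5

Answer: INVARIANT VIOLATED at state 5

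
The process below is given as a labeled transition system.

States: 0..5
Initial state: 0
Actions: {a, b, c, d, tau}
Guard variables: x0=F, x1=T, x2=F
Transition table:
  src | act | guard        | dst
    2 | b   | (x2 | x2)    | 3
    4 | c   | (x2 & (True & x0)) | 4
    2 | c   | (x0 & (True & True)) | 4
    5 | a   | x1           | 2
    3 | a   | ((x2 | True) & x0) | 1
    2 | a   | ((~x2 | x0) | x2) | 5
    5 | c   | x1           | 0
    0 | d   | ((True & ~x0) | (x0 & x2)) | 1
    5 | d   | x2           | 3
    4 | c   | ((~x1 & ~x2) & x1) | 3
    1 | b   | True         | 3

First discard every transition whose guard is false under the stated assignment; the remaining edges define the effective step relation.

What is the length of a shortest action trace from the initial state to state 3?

BFS to 3:
  L0 = {0}
  L1 = {1}
  L2 = {3}
depth(3)=2, e.g. d·b

Answer: 2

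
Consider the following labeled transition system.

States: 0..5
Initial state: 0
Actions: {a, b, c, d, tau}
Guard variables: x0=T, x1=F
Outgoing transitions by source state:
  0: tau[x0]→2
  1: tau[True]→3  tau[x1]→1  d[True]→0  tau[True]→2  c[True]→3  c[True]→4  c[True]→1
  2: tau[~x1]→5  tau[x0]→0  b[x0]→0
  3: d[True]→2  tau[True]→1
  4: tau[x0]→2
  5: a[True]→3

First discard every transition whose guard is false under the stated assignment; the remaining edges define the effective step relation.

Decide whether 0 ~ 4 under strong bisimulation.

Answer: BISIMILAR

Analysis:
Compute ~ classes (split until stable):
  P[0] = {{0,1,2,3,4,5}}
  P[1] = {{0,4},{1},{2},{3},{5}}
5 equivalence class(es) (converged in 2)
class of 0: {0,4}; class of 4: {0,4}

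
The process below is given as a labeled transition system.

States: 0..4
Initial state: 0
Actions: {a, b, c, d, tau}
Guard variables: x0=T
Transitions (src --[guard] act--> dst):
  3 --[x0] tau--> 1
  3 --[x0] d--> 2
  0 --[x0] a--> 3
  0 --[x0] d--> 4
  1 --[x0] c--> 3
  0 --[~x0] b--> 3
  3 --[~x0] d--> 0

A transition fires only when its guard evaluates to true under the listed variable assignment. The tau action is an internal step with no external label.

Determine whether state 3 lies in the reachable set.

After dropping false guards: 5 live edges.
Layer 0: {0}
Layer 1: {3,4}  cumulative {0,3,4}
Layer 2: {1,2}  cumulative {0,1,2,3,4}
Reachable = {0,1,2,3,4}
witness 3: a

Answer: REACHABLE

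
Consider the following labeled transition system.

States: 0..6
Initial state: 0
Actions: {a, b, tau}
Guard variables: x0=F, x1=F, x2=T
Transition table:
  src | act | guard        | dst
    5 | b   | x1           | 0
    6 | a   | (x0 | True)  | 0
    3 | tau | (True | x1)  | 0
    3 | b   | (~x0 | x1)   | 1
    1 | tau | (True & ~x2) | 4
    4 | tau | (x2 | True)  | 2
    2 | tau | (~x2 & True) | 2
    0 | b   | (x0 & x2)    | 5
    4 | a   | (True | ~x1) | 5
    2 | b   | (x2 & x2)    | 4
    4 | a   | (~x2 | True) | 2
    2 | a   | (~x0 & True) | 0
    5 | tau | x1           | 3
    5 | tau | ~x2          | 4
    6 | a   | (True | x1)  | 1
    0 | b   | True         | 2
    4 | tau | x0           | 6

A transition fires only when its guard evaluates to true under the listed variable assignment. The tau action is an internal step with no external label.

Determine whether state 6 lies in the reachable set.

Answer: UNREACHABLE

Analysis:
Guard filter leaves 10 enabled edge(s).
depth 0: {0}
depth 1: {2}  now seen {0,2}
depth 2: {4}  now seen {0,2,4}
depth 3: {5}  now seen {0,2,4,5}
R = {0,2,4,5}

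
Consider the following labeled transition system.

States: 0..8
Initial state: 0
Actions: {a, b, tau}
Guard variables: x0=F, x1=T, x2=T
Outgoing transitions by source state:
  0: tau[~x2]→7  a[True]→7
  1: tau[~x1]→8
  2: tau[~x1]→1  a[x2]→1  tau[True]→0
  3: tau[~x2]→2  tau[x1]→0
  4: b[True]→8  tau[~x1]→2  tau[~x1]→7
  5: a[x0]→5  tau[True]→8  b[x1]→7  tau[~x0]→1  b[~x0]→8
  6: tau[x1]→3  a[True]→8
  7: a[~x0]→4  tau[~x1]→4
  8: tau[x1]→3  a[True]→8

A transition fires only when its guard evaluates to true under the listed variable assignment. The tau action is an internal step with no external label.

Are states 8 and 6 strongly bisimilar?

Bisimulation quotient by refinement:
  round 0: {{0,1,2,3,4,5,6,7,8}}
  round 1: {{0,7},{1},{2,6,8},{3},{4},{5}}
  round 2: {{0},{1},{2},{3},{4},{5},{6,8},{7}}
stable after 3 split(s): 8 block(s)
class of 8: {6,8}; class of 6: {6,8}

Answer: BISIMILAR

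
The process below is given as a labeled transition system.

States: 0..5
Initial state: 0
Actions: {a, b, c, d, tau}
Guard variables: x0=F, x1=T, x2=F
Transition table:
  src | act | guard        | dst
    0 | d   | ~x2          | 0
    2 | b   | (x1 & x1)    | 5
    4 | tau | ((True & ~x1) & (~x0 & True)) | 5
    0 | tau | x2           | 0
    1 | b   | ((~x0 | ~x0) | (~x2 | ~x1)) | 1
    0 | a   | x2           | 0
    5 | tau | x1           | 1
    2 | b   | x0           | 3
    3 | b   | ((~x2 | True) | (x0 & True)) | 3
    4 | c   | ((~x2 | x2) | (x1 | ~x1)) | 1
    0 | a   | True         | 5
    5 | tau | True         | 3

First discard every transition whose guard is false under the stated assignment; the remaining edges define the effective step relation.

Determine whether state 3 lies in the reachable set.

Guard filter leaves 8 enabled edge(s).
L0 = {0}
L1 = {5}  total {0,5}
L2 = {1,3}  total {0,1,3,5}
Reach set: {0,1,3,5}
trace reaching 3: a·tau

Answer: REACHABLE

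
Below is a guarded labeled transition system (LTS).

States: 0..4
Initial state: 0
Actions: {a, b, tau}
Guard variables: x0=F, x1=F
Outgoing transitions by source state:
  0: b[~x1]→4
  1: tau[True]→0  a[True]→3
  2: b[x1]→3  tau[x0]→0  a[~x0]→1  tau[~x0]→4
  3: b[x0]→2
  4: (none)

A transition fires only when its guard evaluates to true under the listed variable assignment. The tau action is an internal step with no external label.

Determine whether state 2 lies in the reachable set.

After dropping false guards: 5 live edges.
L0 = {0}
L1 = {4}  total {0,4}
Reachable = {0,4}

Answer: UNREACHABLE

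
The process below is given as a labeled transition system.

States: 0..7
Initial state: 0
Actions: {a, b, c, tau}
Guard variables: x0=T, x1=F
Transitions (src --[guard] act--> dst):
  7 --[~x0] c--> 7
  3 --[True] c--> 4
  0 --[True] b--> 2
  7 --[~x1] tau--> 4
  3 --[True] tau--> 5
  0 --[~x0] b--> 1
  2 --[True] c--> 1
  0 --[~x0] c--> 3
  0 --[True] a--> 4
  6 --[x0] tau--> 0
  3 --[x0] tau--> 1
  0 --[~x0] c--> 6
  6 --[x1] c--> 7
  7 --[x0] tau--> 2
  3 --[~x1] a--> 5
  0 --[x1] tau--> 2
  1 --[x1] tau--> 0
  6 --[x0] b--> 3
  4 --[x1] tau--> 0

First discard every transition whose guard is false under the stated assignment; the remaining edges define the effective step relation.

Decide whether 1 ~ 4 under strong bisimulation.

Refine partition for ~:
  P[0] = {{0,1,2,3,4,5,6,7}}
  P[1] = {{0},{1,4,5},{2},{3},{6},{7}}
6 equivalence class(es) (converged in 2)
class of 1: {1,4,5}; class of 4: {1,4,5}

Answer: BISIMILAR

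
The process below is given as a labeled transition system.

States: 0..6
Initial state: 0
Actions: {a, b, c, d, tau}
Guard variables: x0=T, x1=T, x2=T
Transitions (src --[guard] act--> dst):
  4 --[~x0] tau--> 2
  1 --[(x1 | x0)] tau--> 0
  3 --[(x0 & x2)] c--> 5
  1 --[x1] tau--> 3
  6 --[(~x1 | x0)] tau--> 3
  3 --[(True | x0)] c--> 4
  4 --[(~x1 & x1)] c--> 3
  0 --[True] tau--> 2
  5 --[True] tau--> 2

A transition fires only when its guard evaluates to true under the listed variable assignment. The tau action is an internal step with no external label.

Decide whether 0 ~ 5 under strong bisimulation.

Compute ~ classes (split until stable):
  round 0: {{0,1,2,3,4,5,6}}
  round 1: {{0,1,5,6},{2,4},{3}}
  round 2: {{0,5},{1},{2,4},{3},{6}}
Fixed point at round 3; 5 class(es).
0∈{0,5}, 5∈{0,5}

Answer: BISIMILAR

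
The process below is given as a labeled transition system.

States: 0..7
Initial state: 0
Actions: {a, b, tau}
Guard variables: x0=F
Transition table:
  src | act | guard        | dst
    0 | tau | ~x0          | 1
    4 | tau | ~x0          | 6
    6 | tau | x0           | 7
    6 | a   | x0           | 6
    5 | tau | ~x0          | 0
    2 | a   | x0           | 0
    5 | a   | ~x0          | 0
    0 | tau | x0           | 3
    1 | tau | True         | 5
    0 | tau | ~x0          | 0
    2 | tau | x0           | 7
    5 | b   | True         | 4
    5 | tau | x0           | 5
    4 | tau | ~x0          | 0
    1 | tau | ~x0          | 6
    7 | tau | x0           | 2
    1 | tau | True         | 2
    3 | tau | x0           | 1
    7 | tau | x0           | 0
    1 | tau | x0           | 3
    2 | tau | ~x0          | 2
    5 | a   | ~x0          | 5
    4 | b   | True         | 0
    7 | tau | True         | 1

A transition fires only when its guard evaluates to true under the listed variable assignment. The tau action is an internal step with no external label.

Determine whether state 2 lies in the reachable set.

Answer: REACHABLE

Working:
After dropping false guards: 14 live edges.
Layer 0: {0}
Layer 1: {1}  cumulative {0,1}
Layer 2: {2,5,6}  cumulative {0,1,2,5,6}
Layer 3: {4}  cumulative {0,1,2,4,5,6}
Reachable = {0,1,2,4,5,6}
trace reaching 2: tau·tau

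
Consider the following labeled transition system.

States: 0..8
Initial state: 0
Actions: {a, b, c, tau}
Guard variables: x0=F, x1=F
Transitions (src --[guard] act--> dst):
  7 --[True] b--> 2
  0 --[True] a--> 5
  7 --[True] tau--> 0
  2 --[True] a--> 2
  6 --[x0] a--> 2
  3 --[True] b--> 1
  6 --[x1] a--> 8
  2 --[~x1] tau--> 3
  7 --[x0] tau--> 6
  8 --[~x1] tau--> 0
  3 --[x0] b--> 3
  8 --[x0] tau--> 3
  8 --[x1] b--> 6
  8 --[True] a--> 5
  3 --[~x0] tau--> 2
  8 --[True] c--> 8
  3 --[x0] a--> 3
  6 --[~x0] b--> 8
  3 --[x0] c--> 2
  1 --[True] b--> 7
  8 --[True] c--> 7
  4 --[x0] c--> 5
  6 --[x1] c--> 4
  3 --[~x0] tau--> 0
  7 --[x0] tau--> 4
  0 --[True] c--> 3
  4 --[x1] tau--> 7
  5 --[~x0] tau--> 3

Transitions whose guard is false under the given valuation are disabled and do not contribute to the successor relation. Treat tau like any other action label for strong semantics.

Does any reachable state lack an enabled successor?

Reach set: {0,1,2,3,5,7}
  0: a→5  c→3  [deg 2]
  1: b→7  [deg 1]
  2: a→2  tau→3  [deg 2]
  3: b→1  tau→0  tau→2  [deg 3]
  5: tau→3  [deg 1]
  7: b→2  tau→0  [deg 2]

Answer: DEADLOCK-FREE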